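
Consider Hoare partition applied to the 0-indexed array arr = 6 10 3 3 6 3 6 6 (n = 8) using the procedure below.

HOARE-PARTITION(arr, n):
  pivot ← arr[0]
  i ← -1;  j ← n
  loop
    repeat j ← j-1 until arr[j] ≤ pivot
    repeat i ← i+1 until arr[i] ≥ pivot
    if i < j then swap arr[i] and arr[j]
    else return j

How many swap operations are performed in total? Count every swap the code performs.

3

pivot=6
j stops at 7 (6), i stops at 0 (6); swap ⇒ 6 10 3 3 6 3 6 6
j stops at 6 (6), i stops at 1 (10); swap ⇒ 6 6 3 3 6 3 10 6
j stops at 5 (3), i stops at 4 (6); swap ⇒ 6 6 3 3 3 6 10 6
j stops at 4, i stops at 5; i≥j ⇒ return 4. arr=6 6 3 3 3 6 10 6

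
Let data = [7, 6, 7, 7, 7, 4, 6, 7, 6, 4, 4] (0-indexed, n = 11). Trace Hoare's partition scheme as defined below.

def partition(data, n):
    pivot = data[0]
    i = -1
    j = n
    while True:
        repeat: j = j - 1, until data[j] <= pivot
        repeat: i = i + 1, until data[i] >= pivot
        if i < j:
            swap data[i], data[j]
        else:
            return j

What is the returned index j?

pivot=7
j stops at 10 (4), i stops at 0 (7); swap ⇒ [4, 6, 7, 7, 7, 4, 6, 7, 6, 4, 7]
j stops at 9 (4), i stops at 2 (7); swap ⇒ [4, 6, 4, 7, 7, 4, 6, 7, 6, 7, 7]
j stops at 8 (6), i stops at 3 (7); swap ⇒ [4, 6, 4, 6, 7, 4, 6, 7, 7, 7, 7]
j stops at 7 (7), i stops at 4 (7); swap ⇒ [4, 6, 4, 6, 7, 4, 6, 7, 7, 7, 7]
j stops at 6, i stops at 7; i≥j ⇒ return 6. data=[4, 6, 4, 6, 7, 4, 6, 7, 7, 7, 7]

6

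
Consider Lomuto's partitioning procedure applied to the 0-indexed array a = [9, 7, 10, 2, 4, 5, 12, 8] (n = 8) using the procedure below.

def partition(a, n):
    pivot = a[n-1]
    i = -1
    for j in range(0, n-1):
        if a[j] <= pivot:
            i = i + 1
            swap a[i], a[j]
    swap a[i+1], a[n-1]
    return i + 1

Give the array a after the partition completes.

[7, 2, 4, 5, 8, 9, 12, 10]

pivot=8, i=-1
j=0: 9>8, skip
j=1: 7≤8, i=0, swap(0,1) ⇒ [7, 9, 10, 2, 4, 5, 12, 8]
j=2: 10>8, skip
j=3: 2≤8, i=1, swap(1,3) ⇒ [7, 2, 10, 9, 4, 5, 12, 8]
j=4: 4≤8, i=2, swap(2,4) ⇒ [7, 2, 4, 9, 10, 5, 12, 8]
j=5: 5≤8, i=3, swap(3,5) ⇒ [7, 2, 4, 5, 10, 9, 12, 8]
j=6: 12>8, skip
swap(4,7) ⇒ [7, 2, 4, 5, 8, 9, 12, 10]; return 4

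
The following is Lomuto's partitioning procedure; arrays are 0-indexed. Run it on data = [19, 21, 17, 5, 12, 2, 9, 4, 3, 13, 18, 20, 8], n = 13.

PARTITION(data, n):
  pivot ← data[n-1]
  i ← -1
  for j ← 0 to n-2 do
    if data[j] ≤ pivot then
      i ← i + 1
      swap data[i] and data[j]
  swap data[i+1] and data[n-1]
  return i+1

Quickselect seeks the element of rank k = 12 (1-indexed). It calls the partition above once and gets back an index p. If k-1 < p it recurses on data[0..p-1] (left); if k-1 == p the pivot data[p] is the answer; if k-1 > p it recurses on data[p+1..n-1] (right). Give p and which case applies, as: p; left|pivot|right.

pivot=8, i=-1
j=0: 19>8, skip
j=1: 21>8, skip
j=2: 17>8, skip
j=3: 5≤8, i=0, swap(0,3) ⇒ [5, 21, 17, 19, 12, 2, 9, 4, 3, 13, 18, 20, 8]
j=4: 12>8, skip
j=5: 2≤8, i=1, swap(1,5) ⇒ [5, 2, 17, 19, 12, 21, 9, 4, 3, 13, 18, 20, 8]
j=6: 9>8, skip
j=7: 4≤8, i=2, swap(2,7) ⇒ [5, 2, 4, 19, 12, 21, 9, 17, 3, 13, 18, 20, 8]
j=8: 3≤8, i=3, swap(3,8) ⇒ [5, 2, 4, 3, 12, 21, 9, 17, 19, 13, 18, 20, 8]
j=9: 13>8, skip
j=10: 18>8, skip
j=11: 20>8, skip
swap(4,12) ⇒ [5, 2, 4, 3, 8, 21, 9, 17, 19, 13, 18, 20, 12]; return 4
p = 4; k-1 = 11 > 4 ⇒ right

4; right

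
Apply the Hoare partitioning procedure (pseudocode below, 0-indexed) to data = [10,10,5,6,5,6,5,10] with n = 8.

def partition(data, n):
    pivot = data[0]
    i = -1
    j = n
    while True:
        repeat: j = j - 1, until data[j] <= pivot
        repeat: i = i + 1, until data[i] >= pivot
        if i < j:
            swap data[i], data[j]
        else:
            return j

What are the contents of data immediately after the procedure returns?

[10,5,5,6,5,6,10,10]

pivot = data[0] = 10; i = -1, j = 8
j→7 (data[7]=10≤10), i→0 (data[0]=10≥10); i<j, swap → [10,10,5,6,5,6,5,10]
j→6 (data[6]=5≤10), i→1 (data[1]=10≥10); i<j, swap → [10,5,5,6,5,6,10,10]
j→5, i→6; i≥j, return j=5. data = [10,5,5,6,5,6,10,10]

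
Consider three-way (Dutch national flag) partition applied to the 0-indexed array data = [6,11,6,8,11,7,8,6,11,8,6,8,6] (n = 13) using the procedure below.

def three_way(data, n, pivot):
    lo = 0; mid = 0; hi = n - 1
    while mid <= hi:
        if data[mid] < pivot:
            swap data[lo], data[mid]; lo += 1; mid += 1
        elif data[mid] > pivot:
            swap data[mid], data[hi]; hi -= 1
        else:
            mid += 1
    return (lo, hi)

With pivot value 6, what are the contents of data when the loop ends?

[6,6,6,6,6,8,7,11,8,11,8,8,11]

lo=0 mid=0 hi=12
6=6: mid=1
11>6: swap(1,12), hi=11 ⇒ [6,6,6,8,11,7,8,6,11,8,6,8,11]
6=6: mid=2
6=6: mid=3
8>6: swap(3,11), hi=10 ⇒ [6,6,6,8,11,7,8,6,11,8,6,8,11]
8>6: swap(3,10), hi=9 ⇒ [6,6,6,6,11,7,8,6,11,8,8,8,11]
6=6: mid=4
11>6: swap(4,9), hi=8 ⇒ [6,6,6,6,8,7,8,6,11,11,8,8,11]
8>6: swap(4,8), hi=7 ⇒ [6,6,6,6,11,7,8,6,8,11,8,8,11]
11>6: swap(4,7), hi=6 ⇒ [6,6,6,6,6,7,8,11,8,11,8,8,11]
6=6: mid=5
7>6: swap(5,6), hi=5 ⇒ [6,6,6,6,6,8,7,11,8,11,8,8,11]
8>6: swap(5,5), hi=4 ⇒ [6,6,6,6,6,8,7,11,8,11,8,8,11]
done. lo=0 hi=4; data=[6,6,6,6,6,8,7,11,8,11,8,8,11]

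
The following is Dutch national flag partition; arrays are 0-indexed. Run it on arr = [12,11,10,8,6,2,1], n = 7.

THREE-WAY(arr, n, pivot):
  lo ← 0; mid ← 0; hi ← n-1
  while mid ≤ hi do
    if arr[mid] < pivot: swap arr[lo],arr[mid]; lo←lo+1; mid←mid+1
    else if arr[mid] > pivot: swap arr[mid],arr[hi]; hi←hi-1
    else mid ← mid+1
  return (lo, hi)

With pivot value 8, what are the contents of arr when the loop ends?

pivot = 8; lo=0, mid=0, hi=6
arr[mid]=12>8: swap arr[0],arr[6]; hi=5 → [1,11,10,8,6,2,12]
arr[mid]=1<8: swap arr[0],arr[0]; lo=1,mid=1 → [1,11,10,8,6,2,12]
arr[mid]=11>8: swap arr[1],arr[5]; hi=4 → [1,2,10,8,6,11,12]
arr[mid]=2<8: swap arr[1],arr[1]; lo=2,mid=2 → [1,2,10,8,6,11,12]
arr[mid]=10>8: swap arr[2],arr[4]; hi=3 → [1,2,6,8,10,11,12]
arr[mid]=6<8: swap arr[2],arr[2]; lo=3,mid=3 → [1,2,6,8,10,11,12]
arr[mid]=8=8: mid=4
end: lo=3, hi=3; arr = [1,2,6,8,10,11,12]

[1,2,6,8,10,11,12]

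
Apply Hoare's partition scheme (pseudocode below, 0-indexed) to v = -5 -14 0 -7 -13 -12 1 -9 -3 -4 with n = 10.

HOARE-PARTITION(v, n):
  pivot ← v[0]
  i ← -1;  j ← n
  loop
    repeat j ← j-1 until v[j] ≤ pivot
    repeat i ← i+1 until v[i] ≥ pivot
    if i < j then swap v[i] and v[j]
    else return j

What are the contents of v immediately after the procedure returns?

pivot = v[0] = -5; i = -1, j = 10
j→7 (v[7]=-9≤-5), i→0 (v[0]=-5≥-5); i<j, swap → -9 -14 0 -7 -13 -12 1 -5 -3 -4
j→5 (v[5]=-12≤-5), i→2 (v[2]=0≥-5); i<j, swap → -9 -14 -12 -7 -13 0 1 -5 -3 -4
j→4, i→5; i≥j, return j=4. v = -9 -14 -12 -7 -13 0 1 -5 -3 -4

-9 -14 -12 -7 -13 0 1 -5 -3 -4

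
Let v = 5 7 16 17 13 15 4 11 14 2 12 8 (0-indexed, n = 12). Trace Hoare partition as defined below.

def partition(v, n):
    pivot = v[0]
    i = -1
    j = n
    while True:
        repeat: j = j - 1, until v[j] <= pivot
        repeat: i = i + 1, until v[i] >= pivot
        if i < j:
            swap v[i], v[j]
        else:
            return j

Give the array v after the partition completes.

2 4 16 17 13 15 7 11 14 5 12 8

pivot = v[0] = 5; i = -1, j = 12
j→9 (v[9]=2≤5), i→0 (v[0]=5≥5); i<j, swap → 2 7 16 17 13 15 4 11 14 5 12 8
j→6 (v[6]=4≤5), i→1 (v[1]=7≥5); i<j, swap → 2 4 16 17 13 15 7 11 14 5 12 8
j→1, i→2; i≥j, return j=1. v = 2 4 16 17 13 15 7 11 14 5 12 8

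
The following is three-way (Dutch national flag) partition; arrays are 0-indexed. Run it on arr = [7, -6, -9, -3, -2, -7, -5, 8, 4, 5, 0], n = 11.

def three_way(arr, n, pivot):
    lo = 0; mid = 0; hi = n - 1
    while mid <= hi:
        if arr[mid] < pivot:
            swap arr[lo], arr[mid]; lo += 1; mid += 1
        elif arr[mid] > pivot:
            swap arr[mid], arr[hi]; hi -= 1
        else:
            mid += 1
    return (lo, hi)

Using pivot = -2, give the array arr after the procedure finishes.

pivot = -2; lo=0, mid=0, hi=10
arr[mid]=7>-2: swap arr[0],arr[10]; hi=9 → [0, -6, -9, -3, -2, -7, -5, 8, 4, 5, 7]
arr[mid]=0>-2: swap arr[0],arr[9]; hi=8 → [5, -6, -9, -3, -2, -7, -5, 8, 4, 0, 7]
arr[mid]=5>-2: swap arr[0],arr[8]; hi=7 → [4, -6, -9, -3, -2, -7, -5, 8, 5, 0, 7]
arr[mid]=4>-2: swap arr[0],arr[7]; hi=6 → [8, -6, -9, -3, -2, -7, -5, 4, 5, 0, 7]
arr[mid]=8>-2: swap arr[0],arr[6]; hi=5 → [-5, -6, -9, -3, -2, -7, 8, 4, 5, 0, 7]
arr[mid]=-5<-2: swap arr[0],arr[0]; lo=1,mid=1 → [-5, -6, -9, -3, -2, -7, 8, 4, 5, 0, 7]
arr[mid]=-6<-2: swap arr[1],arr[1]; lo=2,mid=2 → [-5, -6, -9, -3, -2, -7, 8, 4, 5, 0, 7]
arr[mid]=-9<-2: swap arr[2],arr[2]; lo=3,mid=3 → [-5, -6, -9, -3, -2, -7, 8, 4, 5, 0, 7]
arr[mid]=-3<-2: swap arr[3],arr[3]; lo=4,mid=4 → [-5, -6, -9, -3, -2, -7, 8, 4, 5, 0, 7]
arr[mid]=-2=-2: mid=5
arr[mid]=-7<-2: swap arr[4],arr[5]; lo=5,mid=6 → [-5, -6, -9, -3, -7, -2, 8, 4, 5, 0, 7]
end: lo=5, hi=5; arr = [-5, -6, -9, -3, -7, -2, 8, 4, 5, 0, 7]

[-5, -6, -9, -3, -7, -2, 8, 4, 5, 0, 7]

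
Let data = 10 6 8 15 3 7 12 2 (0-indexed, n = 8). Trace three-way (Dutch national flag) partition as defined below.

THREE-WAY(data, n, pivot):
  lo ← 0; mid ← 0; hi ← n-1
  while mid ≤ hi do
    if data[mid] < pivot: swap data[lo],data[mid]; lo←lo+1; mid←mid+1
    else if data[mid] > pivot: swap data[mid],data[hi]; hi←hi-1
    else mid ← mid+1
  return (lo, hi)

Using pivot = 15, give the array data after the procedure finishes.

10 6 8 3 7 12 2 15

pivot = 15; lo=0, mid=0, hi=7
data[mid]=10<15: swap data[0],data[0]; lo=1,mid=1 → 10 6 8 15 3 7 12 2
data[mid]=6<15: swap data[1],data[1]; lo=2,mid=2 → 10 6 8 15 3 7 12 2
data[mid]=8<15: swap data[2],data[2]; lo=3,mid=3 → 10 6 8 15 3 7 12 2
data[mid]=15=15: mid=4
data[mid]=3<15: swap data[3],data[4]; lo=4,mid=5 → 10 6 8 3 15 7 12 2
data[mid]=7<15: swap data[4],data[5]; lo=5,mid=6 → 10 6 8 3 7 15 12 2
data[mid]=12<15: swap data[5],data[6]; lo=6,mid=7 → 10 6 8 3 7 12 15 2
data[mid]=2<15: swap data[6],data[7]; lo=7,mid=8 → 10 6 8 3 7 12 2 15
end: lo=7, hi=7; data = 10 6 8 3 7 12 2 15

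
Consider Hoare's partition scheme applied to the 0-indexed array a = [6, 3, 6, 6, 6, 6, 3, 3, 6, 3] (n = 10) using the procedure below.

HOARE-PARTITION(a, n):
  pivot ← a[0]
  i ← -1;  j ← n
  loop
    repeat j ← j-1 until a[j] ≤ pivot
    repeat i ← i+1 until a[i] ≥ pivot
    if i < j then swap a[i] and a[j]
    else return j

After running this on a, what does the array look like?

[3, 3, 6, 3, 3, 6, 6, 6, 6, 6]

pivot=6
j stops at 9 (3), i stops at 0 (6); swap ⇒ [3, 3, 6, 6, 6, 6, 3, 3, 6, 6]
j stops at 8 (6), i stops at 2 (6); swap ⇒ [3, 3, 6, 6, 6, 6, 3, 3, 6, 6]
j stops at 7 (3), i stops at 3 (6); swap ⇒ [3, 3, 6, 3, 6, 6, 3, 6, 6, 6]
j stops at 6 (3), i stops at 4 (6); swap ⇒ [3, 3, 6, 3, 3, 6, 6, 6, 6, 6]
j stops at 5, i stops at 5; i≥j ⇒ return 5. a=[3, 3, 6, 3, 3, 6, 6, 6, 6, 6]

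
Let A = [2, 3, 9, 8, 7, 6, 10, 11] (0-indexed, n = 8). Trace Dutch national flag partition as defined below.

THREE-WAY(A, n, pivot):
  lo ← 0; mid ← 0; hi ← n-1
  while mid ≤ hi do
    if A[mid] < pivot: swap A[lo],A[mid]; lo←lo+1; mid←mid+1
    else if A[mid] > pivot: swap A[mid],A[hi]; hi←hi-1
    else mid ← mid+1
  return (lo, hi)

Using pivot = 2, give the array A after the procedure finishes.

lo=0 mid=0 hi=7
2=2: mid=1
3>2: swap(1,7), hi=6 ⇒ [2, 11, 9, 8, 7, 6, 10, 3]
11>2: swap(1,6), hi=5 ⇒ [2, 10, 9, 8, 7, 6, 11, 3]
10>2: swap(1,5), hi=4 ⇒ [2, 6, 9, 8, 7, 10, 11, 3]
6>2: swap(1,4), hi=3 ⇒ [2, 7, 9, 8, 6, 10, 11, 3]
7>2: swap(1,3), hi=2 ⇒ [2, 8, 9, 7, 6, 10, 11, 3]
8>2: swap(1,2), hi=1 ⇒ [2, 9, 8, 7, 6, 10, 11, 3]
9>2: swap(1,1), hi=0 ⇒ [2, 9, 8, 7, 6, 10, 11, 3]
done. lo=0 hi=0; A=[2, 9, 8, 7, 6, 10, 11, 3]

[2, 9, 8, 7, 6, 10, 11, 3]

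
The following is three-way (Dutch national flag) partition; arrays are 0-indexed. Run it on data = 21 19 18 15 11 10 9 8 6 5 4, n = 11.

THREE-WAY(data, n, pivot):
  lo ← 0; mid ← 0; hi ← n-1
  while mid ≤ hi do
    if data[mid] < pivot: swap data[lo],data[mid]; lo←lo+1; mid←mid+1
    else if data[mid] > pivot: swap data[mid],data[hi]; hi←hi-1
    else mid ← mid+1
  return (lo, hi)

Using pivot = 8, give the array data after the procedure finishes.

4 5 6 8 10 9 11 15 18 19 21

pivot = 8; lo=0, mid=0, hi=10
data[mid]=21>8: swap data[0],data[10]; hi=9 → 4 19 18 15 11 10 9 8 6 5 21
data[mid]=4<8: swap data[0],data[0]; lo=1,mid=1 → 4 19 18 15 11 10 9 8 6 5 21
data[mid]=19>8: swap data[1],data[9]; hi=8 → 4 5 18 15 11 10 9 8 6 19 21
data[mid]=5<8: swap data[1],data[1]; lo=2,mid=2 → 4 5 18 15 11 10 9 8 6 19 21
data[mid]=18>8: swap data[2],data[8]; hi=7 → 4 5 6 15 11 10 9 8 18 19 21
data[mid]=6<8: swap data[2],data[2]; lo=3,mid=3 → 4 5 6 15 11 10 9 8 18 19 21
data[mid]=15>8: swap data[3],data[7]; hi=6 → 4 5 6 8 11 10 9 15 18 19 21
data[mid]=8=8: mid=4
data[mid]=11>8: swap data[4],data[6]; hi=5 → 4 5 6 8 9 10 11 15 18 19 21
data[mid]=9>8: swap data[4],data[5]; hi=4 → 4 5 6 8 10 9 11 15 18 19 21
data[mid]=10>8: swap data[4],data[4]; hi=3 → 4 5 6 8 10 9 11 15 18 19 21
end: lo=3, hi=3; data = 4 5 6 8 10 9 11 15 18 19 21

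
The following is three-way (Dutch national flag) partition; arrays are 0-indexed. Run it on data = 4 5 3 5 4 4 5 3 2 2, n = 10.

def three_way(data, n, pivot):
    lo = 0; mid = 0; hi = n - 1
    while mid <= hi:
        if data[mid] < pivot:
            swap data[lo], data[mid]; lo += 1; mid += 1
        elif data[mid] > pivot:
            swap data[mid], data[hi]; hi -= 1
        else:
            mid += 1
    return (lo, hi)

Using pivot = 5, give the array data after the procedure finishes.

pivot = 5; lo=0, mid=0, hi=9
data[mid]=4<5: swap data[0],data[0]; lo=1,mid=1 → 4 5 3 5 4 4 5 3 2 2
data[mid]=5=5: mid=2
data[mid]=3<5: swap data[1],data[2]; lo=2,mid=3 → 4 3 5 5 4 4 5 3 2 2
data[mid]=5=5: mid=4
data[mid]=4<5: swap data[2],data[4]; lo=3,mid=5 → 4 3 4 5 5 4 5 3 2 2
data[mid]=4<5: swap data[3],data[5]; lo=4,mid=6 → 4 3 4 4 5 5 5 3 2 2
data[mid]=5=5: mid=7
data[mid]=3<5: swap data[4],data[7]; lo=5,mid=8 → 4 3 4 4 3 5 5 5 2 2
data[mid]=2<5: swap data[5],data[8]; lo=6,mid=9 → 4 3 4 4 3 2 5 5 5 2
data[mid]=2<5: swap data[6],data[9]; lo=7,mid=10 → 4 3 4 4 3 2 2 5 5 5
end: lo=7, hi=9; data = 4 3 4 4 3 2 2 5 5 5

4 3 4 4 3 2 2 5 5 5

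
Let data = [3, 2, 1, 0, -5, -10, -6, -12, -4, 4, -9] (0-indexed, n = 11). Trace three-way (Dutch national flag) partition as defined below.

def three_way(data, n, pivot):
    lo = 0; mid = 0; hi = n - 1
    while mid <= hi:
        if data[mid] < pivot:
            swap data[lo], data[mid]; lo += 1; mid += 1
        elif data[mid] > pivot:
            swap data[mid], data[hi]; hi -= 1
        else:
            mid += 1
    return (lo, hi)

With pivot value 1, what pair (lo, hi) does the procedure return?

pivot = 1; lo=0, mid=0, hi=10
data[mid]=3>1: swap data[0],data[10]; hi=9 → [-9, 2, 1, 0, -5, -10, -6, -12, -4, 4, 3]
data[mid]=-9<1: swap data[0],data[0]; lo=1,mid=1 → [-9, 2, 1, 0, -5, -10, -6, -12, -4, 4, 3]
data[mid]=2>1: swap data[1],data[9]; hi=8 → [-9, 4, 1, 0, -5, -10, -6, -12, -4, 2, 3]
data[mid]=4>1: swap data[1],data[8]; hi=7 → [-9, -4, 1, 0, -5, -10, -6, -12, 4, 2, 3]
data[mid]=-4<1: swap data[1],data[1]; lo=2,mid=2 → [-9, -4, 1, 0, -5, -10, -6, -12, 4, 2, 3]
data[mid]=1=1: mid=3
data[mid]=0<1: swap data[2],data[3]; lo=3,mid=4 → [-9, -4, 0, 1, -5, -10, -6, -12, 4, 2, 3]
data[mid]=-5<1: swap data[3],data[4]; lo=4,mid=5 → [-9, -4, 0, -5, 1, -10, -6, -12, 4, 2, 3]
data[mid]=-10<1: swap data[4],data[5]; lo=5,mid=6 → [-9, -4, 0, -5, -10, 1, -6, -12, 4, 2, 3]
data[mid]=-6<1: swap data[5],data[6]; lo=6,mid=7 → [-9, -4, 0, -5, -10, -6, 1, -12, 4, 2, 3]
data[mid]=-12<1: swap data[6],data[7]; lo=7,mid=8 → [-9, -4, 0, -5, -10, -6, -12, 1, 4, 2, 3]
end: lo=7, hi=7; data = [-9, -4, 0, -5, -10, -6, -12, 1, 4, 2, 3]

(7, 7)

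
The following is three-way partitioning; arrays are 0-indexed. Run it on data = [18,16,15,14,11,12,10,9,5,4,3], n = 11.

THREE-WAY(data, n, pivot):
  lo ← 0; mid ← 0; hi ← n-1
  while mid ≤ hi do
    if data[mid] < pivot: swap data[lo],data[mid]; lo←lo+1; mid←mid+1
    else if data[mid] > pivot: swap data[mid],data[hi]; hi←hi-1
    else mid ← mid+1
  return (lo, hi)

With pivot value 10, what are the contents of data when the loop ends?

lo=0 mid=0 hi=10
18>10: swap(0,10), hi=9 ⇒ [3,16,15,14,11,12,10,9,5,4,18]
3<10: swap(0,0), lo=1 mid=1 ⇒ [3,16,15,14,11,12,10,9,5,4,18]
16>10: swap(1,9), hi=8 ⇒ [3,4,15,14,11,12,10,9,5,16,18]
4<10: swap(1,1), lo=2 mid=2 ⇒ [3,4,15,14,11,12,10,9,5,16,18]
15>10: swap(2,8), hi=7 ⇒ [3,4,5,14,11,12,10,9,15,16,18]
5<10: swap(2,2), lo=3 mid=3 ⇒ [3,4,5,14,11,12,10,9,15,16,18]
14>10: swap(3,7), hi=6 ⇒ [3,4,5,9,11,12,10,14,15,16,18]
9<10: swap(3,3), lo=4 mid=4 ⇒ [3,4,5,9,11,12,10,14,15,16,18]
11>10: swap(4,6), hi=5 ⇒ [3,4,5,9,10,12,11,14,15,16,18]
10=10: mid=5
12>10: swap(5,5), hi=4 ⇒ [3,4,5,9,10,12,11,14,15,16,18]
done. lo=4 hi=4; data=[3,4,5,9,10,12,11,14,15,16,18]

[3,4,5,9,10,12,11,14,15,16,18]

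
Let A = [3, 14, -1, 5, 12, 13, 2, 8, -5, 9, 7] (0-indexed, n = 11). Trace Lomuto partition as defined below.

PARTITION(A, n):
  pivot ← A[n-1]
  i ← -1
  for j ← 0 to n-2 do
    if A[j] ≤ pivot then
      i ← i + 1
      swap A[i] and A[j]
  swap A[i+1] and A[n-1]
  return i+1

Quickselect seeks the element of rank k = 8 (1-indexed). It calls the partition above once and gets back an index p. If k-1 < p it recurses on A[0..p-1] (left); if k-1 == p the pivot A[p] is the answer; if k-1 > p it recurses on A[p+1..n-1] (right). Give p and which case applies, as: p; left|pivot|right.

pivot = A[10] = 7; i = -1
j=0: A[0]=3 ≤ 7 → i=0, swap A[0],A[0] (no change) → [3, 14, -1, 5, 12, 13, 2, 8, -5, 9, 7]
j=1: A[1]=14 > 7 → no swap
j=2: A[2]=-1 ≤ 7 → i=1, swap A[1],A[2] → [3, -1, 14, 5, 12, 13, 2, 8, -5, 9, 7]
j=3: A[3]=5 ≤ 7 → i=2, swap A[2],A[3] → [3, -1, 5, 14, 12, 13, 2, 8, -5, 9, 7]
j=4: A[4]=12 > 7 → no swap
j=5: A[5]=13 > 7 → no swap
j=6: A[6]=2 ≤ 7 → i=3, swap A[3],A[6] → [3, -1, 5, 2, 12, 13, 14, 8, -5, 9, 7]
j=7: A[7]=8 > 7 → no swap
j=8: A[8]=-5 ≤ 7 → i=4, swap A[4],A[8] → [3, -1, 5, 2, -5, 13, 14, 8, 12, 9, 7]
j=9: A[9]=9 > 7 → no swap
final swap A[5],A[10] → [3, -1, 5, 2, -5, 7, 14, 8, 12, 9, 13]; return 5
p = 5; k-1 = 7 > 5 ⇒ right

5; right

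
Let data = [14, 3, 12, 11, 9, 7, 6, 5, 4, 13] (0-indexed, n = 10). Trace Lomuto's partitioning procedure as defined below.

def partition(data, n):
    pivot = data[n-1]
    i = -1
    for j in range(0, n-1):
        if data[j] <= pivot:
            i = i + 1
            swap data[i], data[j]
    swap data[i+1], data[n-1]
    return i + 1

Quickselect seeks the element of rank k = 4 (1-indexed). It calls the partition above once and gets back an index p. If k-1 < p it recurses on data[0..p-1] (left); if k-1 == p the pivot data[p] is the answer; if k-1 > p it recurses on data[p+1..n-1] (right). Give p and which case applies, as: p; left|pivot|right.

8; left

pivot=13, i=-1
j=0: 14>13, skip
j=1: 3≤13, i=0, swap(0,1) ⇒ [3, 14, 12, 11, 9, 7, 6, 5, 4, 13]
j=2: 12≤13, i=1, swap(1,2) ⇒ [3, 12, 14, 11, 9, 7, 6, 5, 4, 13]
j=3: 11≤13, i=2, swap(2,3) ⇒ [3, 12, 11, 14, 9, 7, 6, 5, 4, 13]
j=4: 9≤13, i=3, swap(3,4) ⇒ [3, 12, 11, 9, 14, 7, 6, 5, 4, 13]
j=5: 7≤13, i=4, swap(4,5) ⇒ [3, 12, 11, 9, 7, 14, 6, 5, 4, 13]
j=6: 6≤13, i=5, swap(5,6) ⇒ [3, 12, 11, 9, 7, 6, 14, 5, 4, 13]
j=7: 5≤13, i=6, swap(6,7) ⇒ [3, 12, 11, 9, 7, 6, 5, 14, 4, 13]
j=8: 4≤13, i=7, swap(7,8) ⇒ [3, 12, 11, 9, 7, 6, 5, 4, 14, 13]
swap(8,9) ⇒ [3, 12, 11, 9, 7, 6, 5, 4, 13, 14]; return 8
p = 8; k-1 = 3 < 8 ⇒ left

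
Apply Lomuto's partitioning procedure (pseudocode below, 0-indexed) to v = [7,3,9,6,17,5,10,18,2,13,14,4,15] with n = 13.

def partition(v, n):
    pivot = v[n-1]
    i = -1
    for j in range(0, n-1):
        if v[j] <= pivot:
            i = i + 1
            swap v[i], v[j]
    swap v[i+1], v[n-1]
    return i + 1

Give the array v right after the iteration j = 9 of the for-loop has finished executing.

pivot = v[12] = 15; i = -1
j=0: v[0]=7 ≤ 15 → i=0, swap v[0],v[0] (no change) → [7,3,9,6,17,5,10,18,2,13,14,4,15]
j=1: v[1]=3 ≤ 15 → i=1, swap v[1],v[1] (no change) → [7,3,9,6,17,5,10,18,2,13,14,4,15]
j=2: v[2]=9 ≤ 15 → i=2, swap v[2],v[2] (no change) → [7,3,9,6,17,5,10,18,2,13,14,4,15]
j=3: v[3]=6 ≤ 15 → i=3, swap v[3],v[3] (no change) → [7,3,9,6,17,5,10,18,2,13,14,4,15]
j=4: v[4]=17 > 15 → no swap
j=5: v[5]=5 ≤ 15 → i=4, swap v[4],v[5] → [7,3,9,6,5,17,10,18,2,13,14,4,15]
j=6: v[6]=10 ≤ 15 → i=5, swap v[5],v[6] → [7,3,9,6,5,10,17,18,2,13,14,4,15]
j=7: v[7]=18 > 15 → no swap
j=8: v[8]=2 ≤ 15 → i=6, swap v[6],v[8] → [7,3,9,6,5,10,2,18,17,13,14,4,15]
j=9: v[9]=13 ≤ 15 → i=7, swap v[7],v[9] → [7,3,9,6,5,10,2,13,17,18,14,4,15]
(after j=9) v = [7,3,9,6,5,10,2,13,17,18,14,4,15]

[7,3,9,6,5,10,2,13,17,18,14,4,15]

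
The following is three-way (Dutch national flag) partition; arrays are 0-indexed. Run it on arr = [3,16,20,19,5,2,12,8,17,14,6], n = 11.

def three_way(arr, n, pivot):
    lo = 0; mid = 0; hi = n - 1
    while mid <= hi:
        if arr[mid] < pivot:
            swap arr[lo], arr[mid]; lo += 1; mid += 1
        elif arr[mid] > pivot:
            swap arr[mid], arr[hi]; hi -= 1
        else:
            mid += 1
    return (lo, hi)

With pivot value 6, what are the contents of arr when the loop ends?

lo=0 mid=0 hi=10
3<6: swap(0,0), lo=1 mid=1 ⇒ [3,16,20,19,5,2,12,8,17,14,6]
16>6: swap(1,10), hi=9 ⇒ [3,6,20,19,5,2,12,8,17,14,16]
6=6: mid=2
20>6: swap(2,9), hi=8 ⇒ [3,6,14,19,5,2,12,8,17,20,16]
14>6: swap(2,8), hi=7 ⇒ [3,6,17,19,5,2,12,8,14,20,16]
17>6: swap(2,7), hi=6 ⇒ [3,6,8,19,5,2,12,17,14,20,16]
8>6: swap(2,6), hi=5 ⇒ [3,6,12,19,5,2,8,17,14,20,16]
12>6: swap(2,5), hi=4 ⇒ [3,6,2,19,5,12,8,17,14,20,16]
2<6: swap(1,2), lo=2 mid=3 ⇒ [3,2,6,19,5,12,8,17,14,20,16]
19>6: swap(3,4), hi=3 ⇒ [3,2,6,5,19,12,8,17,14,20,16]
5<6: swap(2,3), lo=3 mid=4 ⇒ [3,2,5,6,19,12,8,17,14,20,16]
done. lo=3 hi=3; arr=[3,2,5,6,19,12,8,17,14,20,16]

[3,2,5,6,19,12,8,17,14,20,16]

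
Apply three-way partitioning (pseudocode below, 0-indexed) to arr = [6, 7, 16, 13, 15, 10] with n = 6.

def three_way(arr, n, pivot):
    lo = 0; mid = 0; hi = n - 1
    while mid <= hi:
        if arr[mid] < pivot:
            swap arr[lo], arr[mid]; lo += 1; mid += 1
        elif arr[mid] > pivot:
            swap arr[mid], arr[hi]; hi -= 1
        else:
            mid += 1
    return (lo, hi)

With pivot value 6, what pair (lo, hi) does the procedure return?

pivot = 6; lo=0, mid=0, hi=5
arr[mid]=6=6: mid=1
arr[mid]=7>6: swap arr[1],arr[5]; hi=4 → [6, 10, 16, 13, 15, 7]
arr[mid]=10>6: swap arr[1],arr[4]; hi=3 → [6, 15, 16, 13, 10, 7]
arr[mid]=15>6: swap arr[1],arr[3]; hi=2 → [6, 13, 16, 15, 10, 7]
arr[mid]=13>6: swap arr[1],arr[2]; hi=1 → [6, 16, 13, 15, 10, 7]
arr[mid]=16>6: swap arr[1],arr[1]; hi=0 → [6, 16, 13, 15, 10, 7]
end: lo=0, hi=0; arr = [6, 16, 13, 15, 10, 7]

(0, 0)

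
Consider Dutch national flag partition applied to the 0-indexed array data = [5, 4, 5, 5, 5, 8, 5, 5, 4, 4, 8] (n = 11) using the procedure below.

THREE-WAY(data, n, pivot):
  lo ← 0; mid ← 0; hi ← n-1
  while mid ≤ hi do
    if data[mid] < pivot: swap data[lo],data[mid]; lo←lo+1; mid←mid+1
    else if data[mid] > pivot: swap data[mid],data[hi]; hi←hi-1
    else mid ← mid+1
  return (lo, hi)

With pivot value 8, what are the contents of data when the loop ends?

[5, 4, 5, 5, 5, 5, 5, 4, 4, 8, 8]

lo=0 mid=0 hi=10
5<8: swap(0,0), lo=1 mid=1 ⇒ [5, 4, 5, 5, 5, 8, 5, 5, 4, 4, 8]
4<8: swap(1,1), lo=2 mid=2 ⇒ [5, 4, 5, 5, 5, 8, 5, 5, 4, 4, 8]
5<8: swap(2,2), lo=3 mid=3 ⇒ [5, 4, 5, 5, 5, 8, 5, 5, 4, 4, 8]
5<8: swap(3,3), lo=4 mid=4 ⇒ [5, 4, 5, 5, 5, 8, 5, 5, 4, 4, 8]
5<8: swap(4,4), lo=5 mid=5 ⇒ [5, 4, 5, 5, 5, 8, 5, 5, 4, 4, 8]
8=8: mid=6
5<8: swap(5,6), lo=6 mid=7 ⇒ [5, 4, 5, 5, 5, 5, 8, 5, 4, 4, 8]
5<8: swap(6,7), lo=7 mid=8 ⇒ [5, 4, 5, 5, 5, 5, 5, 8, 4, 4, 8]
4<8: swap(7,8), lo=8 mid=9 ⇒ [5, 4, 5, 5, 5, 5, 5, 4, 8, 4, 8]
4<8: swap(8,9), lo=9 mid=10 ⇒ [5, 4, 5, 5, 5, 5, 5, 4, 4, 8, 8]
8=8: mid=11
done. lo=9 hi=10; data=[5, 4, 5, 5, 5, 5, 5, 4, 4, 8, 8]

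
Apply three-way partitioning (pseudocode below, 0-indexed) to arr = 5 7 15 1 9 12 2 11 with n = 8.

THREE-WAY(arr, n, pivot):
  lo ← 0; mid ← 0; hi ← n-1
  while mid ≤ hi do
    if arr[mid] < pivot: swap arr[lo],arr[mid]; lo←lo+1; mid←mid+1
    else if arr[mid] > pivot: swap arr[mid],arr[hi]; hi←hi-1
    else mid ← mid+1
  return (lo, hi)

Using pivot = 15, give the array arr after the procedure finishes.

5 7 1 9 12 2 11 15

lo=0 mid=0 hi=7
5<15: swap(0,0), lo=1 mid=1 ⇒ 5 7 15 1 9 12 2 11
7<15: swap(1,1), lo=2 mid=2 ⇒ 5 7 15 1 9 12 2 11
15=15: mid=3
1<15: swap(2,3), lo=3 mid=4 ⇒ 5 7 1 15 9 12 2 11
9<15: swap(3,4), lo=4 mid=5 ⇒ 5 7 1 9 15 12 2 11
12<15: swap(4,5), lo=5 mid=6 ⇒ 5 7 1 9 12 15 2 11
2<15: swap(5,6), lo=6 mid=7 ⇒ 5 7 1 9 12 2 15 11
11<15: swap(6,7), lo=7 mid=8 ⇒ 5 7 1 9 12 2 11 15
done. lo=7 hi=7; arr=5 7 1 9 12 2 11 15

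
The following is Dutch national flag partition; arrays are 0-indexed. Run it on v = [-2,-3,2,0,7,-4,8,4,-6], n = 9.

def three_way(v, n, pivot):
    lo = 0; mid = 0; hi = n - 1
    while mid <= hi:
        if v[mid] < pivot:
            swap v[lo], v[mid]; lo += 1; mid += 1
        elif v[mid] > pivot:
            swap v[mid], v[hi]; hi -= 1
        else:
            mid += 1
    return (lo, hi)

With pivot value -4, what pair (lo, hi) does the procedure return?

(1, 1)

lo=0 mid=0 hi=8
-2>-4: swap(0,8), hi=7 ⇒ [-6,-3,2,0,7,-4,8,4,-2]
-6<-4: swap(0,0), lo=1 mid=1 ⇒ [-6,-3,2,0,7,-4,8,4,-2]
-3>-4: swap(1,7), hi=6 ⇒ [-6,4,2,0,7,-4,8,-3,-2]
4>-4: swap(1,6), hi=5 ⇒ [-6,8,2,0,7,-4,4,-3,-2]
8>-4: swap(1,5), hi=4 ⇒ [-6,-4,2,0,7,8,4,-3,-2]
-4=-4: mid=2
2>-4: swap(2,4), hi=3 ⇒ [-6,-4,7,0,2,8,4,-3,-2]
7>-4: swap(2,3), hi=2 ⇒ [-6,-4,0,7,2,8,4,-3,-2]
0>-4: swap(2,2), hi=1 ⇒ [-6,-4,0,7,2,8,4,-3,-2]
done. lo=1 hi=1; v=[-6,-4,0,7,2,8,4,-3,-2]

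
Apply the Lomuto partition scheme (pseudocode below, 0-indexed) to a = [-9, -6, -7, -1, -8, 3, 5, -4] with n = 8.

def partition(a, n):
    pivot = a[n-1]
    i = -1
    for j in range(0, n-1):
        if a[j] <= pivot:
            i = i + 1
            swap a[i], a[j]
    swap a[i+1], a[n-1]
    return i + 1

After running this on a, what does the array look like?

pivot=-4, i=-1
j=0: -9≤-4, i=0, swap(0,0) ⇒ [-9, -6, -7, -1, -8, 3, 5, -4]
j=1: -6≤-4, i=1, swap(1,1) ⇒ [-9, -6, -7, -1, -8, 3, 5, -4]
j=2: -7≤-4, i=2, swap(2,2) ⇒ [-9, -6, -7, -1, -8, 3, 5, -4]
j=3: -1>-4, skip
j=4: -8≤-4, i=3, swap(3,4) ⇒ [-9, -6, -7, -8, -1, 3, 5, -4]
j=5: 3>-4, skip
j=6: 5>-4, skip
swap(4,7) ⇒ [-9, -6, -7, -8, -4, 3, 5, -1]; return 4

[-9, -6, -7, -8, -4, 3, 5, -1]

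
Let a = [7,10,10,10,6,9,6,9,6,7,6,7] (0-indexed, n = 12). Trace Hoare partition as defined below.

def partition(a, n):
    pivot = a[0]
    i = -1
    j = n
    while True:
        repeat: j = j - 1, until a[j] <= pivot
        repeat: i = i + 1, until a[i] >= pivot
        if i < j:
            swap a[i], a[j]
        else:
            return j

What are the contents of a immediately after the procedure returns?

pivot = a[0] = 7; i = -1, j = 12
j→11 (a[11]=7≤7), i→0 (a[0]=7≥7); i<j, swap → [7,10,10,10,6,9,6,9,6,7,6,7]
j→10 (a[10]=6≤7), i→1 (a[1]=10≥7); i<j, swap → [7,6,10,10,6,9,6,9,6,7,10,7]
j→9 (a[9]=7≤7), i→2 (a[2]=10≥7); i<j, swap → [7,6,7,10,6,9,6,9,6,10,10,7]
j→8 (a[8]=6≤7), i→3 (a[3]=10≥7); i<j, swap → [7,6,7,6,6,9,6,9,10,10,10,7]
j→6 (a[6]=6≤7), i→5 (a[5]=9≥7); i<j, swap → [7,6,7,6,6,6,9,9,10,10,10,7]
j→5, i→6; i≥j, return j=5. a = [7,6,7,6,6,6,9,9,10,10,10,7]

[7,6,7,6,6,6,9,9,10,10,10,7]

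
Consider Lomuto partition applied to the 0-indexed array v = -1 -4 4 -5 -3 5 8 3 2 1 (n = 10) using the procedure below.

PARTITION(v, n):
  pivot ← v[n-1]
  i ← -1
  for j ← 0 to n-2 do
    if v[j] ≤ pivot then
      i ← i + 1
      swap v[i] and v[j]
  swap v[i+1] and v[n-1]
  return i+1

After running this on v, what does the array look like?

-1 -4 -5 -3 1 5 8 3 2 4

pivot = v[9] = 1; i = -1
j=0: v[0]=-1 ≤ 1 → i=0, swap v[0],v[0] (no change) → -1 -4 4 -5 -3 5 8 3 2 1
j=1: v[1]=-4 ≤ 1 → i=1, swap v[1],v[1] (no change) → -1 -4 4 -5 -3 5 8 3 2 1
j=2: v[2]=4 > 1 → no swap
j=3: v[3]=-5 ≤ 1 → i=2, swap v[2],v[3] → -1 -4 -5 4 -3 5 8 3 2 1
j=4: v[4]=-3 ≤ 1 → i=3, swap v[3],v[4] → -1 -4 -5 -3 4 5 8 3 2 1
j=5: v[5]=5 > 1 → no swap
j=6: v[6]=8 > 1 → no swap
j=7: v[7]=3 > 1 → no swap
j=8: v[8]=2 > 1 → no swap
final swap v[4],v[9] → -1 -4 -5 -3 1 5 8 3 2 4; return 4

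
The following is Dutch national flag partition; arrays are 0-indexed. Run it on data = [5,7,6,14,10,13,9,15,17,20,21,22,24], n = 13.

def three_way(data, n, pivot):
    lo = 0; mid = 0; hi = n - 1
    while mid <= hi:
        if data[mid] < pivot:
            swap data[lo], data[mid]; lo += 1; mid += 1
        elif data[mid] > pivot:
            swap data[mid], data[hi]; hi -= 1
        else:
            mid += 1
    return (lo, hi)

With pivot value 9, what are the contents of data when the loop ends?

pivot = 9; lo=0, mid=0, hi=12
data[mid]=5<9: swap data[0],data[0]; lo=1,mid=1 → [5,7,6,14,10,13,9,15,17,20,21,22,24]
data[mid]=7<9: swap data[1],data[1]; lo=2,mid=2 → [5,7,6,14,10,13,9,15,17,20,21,22,24]
data[mid]=6<9: swap data[2],data[2]; lo=3,mid=3 → [5,7,6,14,10,13,9,15,17,20,21,22,24]
data[mid]=14>9: swap data[3],data[12]; hi=11 → [5,7,6,24,10,13,9,15,17,20,21,22,14]
data[mid]=24>9: swap data[3],data[11]; hi=10 → [5,7,6,22,10,13,9,15,17,20,21,24,14]
data[mid]=22>9: swap data[3],data[10]; hi=9 → [5,7,6,21,10,13,9,15,17,20,22,24,14]
data[mid]=21>9: swap data[3],data[9]; hi=8 → [5,7,6,20,10,13,9,15,17,21,22,24,14]
data[mid]=20>9: swap data[3],data[8]; hi=7 → [5,7,6,17,10,13,9,15,20,21,22,24,14]
data[mid]=17>9: swap data[3],data[7]; hi=6 → [5,7,6,15,10,13,9,17,20,21,22,24,14]
data[mid]=15>9: swap data[3],data[6]; hi=5 → [5,7,6,9,10,13,15,17,20,21,22,24,14]
data[mid]=9=9: mid=4
data[mid]=10>9: swap data[4],data[5]; hi=4 → [5,7,6,9,13,10,15,17,20,21,22,24,14]
data[mid]=13>9: swap data[4],data[4]; hi=3 → [5,7,6,9,13,10,15,17,20,21,22,24,14]
end: lo=3, hi=3; data = [5,7,6,9,13,10,15,17,20,21,22,24,14]

[5,7,6,9,13,10,15,17,20,21,22,24,14]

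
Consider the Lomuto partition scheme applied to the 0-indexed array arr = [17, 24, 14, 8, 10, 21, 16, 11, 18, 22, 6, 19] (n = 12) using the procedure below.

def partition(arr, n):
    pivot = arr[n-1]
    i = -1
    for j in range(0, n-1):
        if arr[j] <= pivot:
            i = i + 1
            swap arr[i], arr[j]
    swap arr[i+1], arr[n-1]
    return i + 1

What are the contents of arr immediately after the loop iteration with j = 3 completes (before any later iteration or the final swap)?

[17, 14, 8, 24, 10, 21, 16, 11, 18, 22, 6, 19]

pivot = arr[11] = 19; i = -1
j=0: arr[0]=17 ≤ 19 → i=0, swap arr[0],arr[0] (no change) → [17, 24, 14, 8, 10, 21, 16, 11, 18, 22, 6, 19]
j=1: arr[1]=24 > 19 → no swap
j=2: arr[2]=14 ≤ 19 → i=1, swap arr[1],arr[2] → [17, 14, 24, 8, 10, 21, 16, 11, 18, 22, 6, 19]
j=3: arr[3]=8 ≤ 19 → i=2, swap arr[2],arr[3] → [17, 14, 8, 24, 10, 21, 16, 11, 18, 22, 6, 19]
(after j=3) arr = [17, 14, 8, 24, 10, 21, 16, 11, 18, 22, 6, 19]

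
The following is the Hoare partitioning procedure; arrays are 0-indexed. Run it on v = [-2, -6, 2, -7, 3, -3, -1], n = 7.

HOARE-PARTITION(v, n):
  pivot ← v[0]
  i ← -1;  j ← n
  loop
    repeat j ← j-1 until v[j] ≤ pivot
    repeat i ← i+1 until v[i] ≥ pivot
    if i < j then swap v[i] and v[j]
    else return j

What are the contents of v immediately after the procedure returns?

[-3, -6, -7, 2, 3, -2, -1]

pivot = v[0] = -2; i = -1, j = 7
j→5 (v[5]=-3≤-2), i→0 (v[0]=-2≥-2); i<j, swap → [-3, -6, 2, -7, 3, -2, -1]
j→3 (v[3]=-7≤-2), i→2 (v[2]=2≥-2); i<j, swap → [-3, -6, -7, 2, 3, -2, -1]
j→2, i→3; i≥j, return j=2. v = [-3, -6, -7, 2, 3, -2, -1]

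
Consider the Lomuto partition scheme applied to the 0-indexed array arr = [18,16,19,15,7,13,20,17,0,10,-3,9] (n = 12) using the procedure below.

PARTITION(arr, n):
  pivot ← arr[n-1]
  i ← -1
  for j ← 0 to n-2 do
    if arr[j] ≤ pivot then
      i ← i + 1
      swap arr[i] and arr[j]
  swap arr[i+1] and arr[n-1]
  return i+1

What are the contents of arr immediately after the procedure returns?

[7,0,-3,9,18,13,20,17,16,10,19,15]

pivot = arr[11] = 9; i = -1
j=0: arr[0]=18 > 9 → no swap
j=1: arr[1]=16 > 9 → no swap
j=2: arr[2]=19 > 9 → no swap
j=3: arr[3]=15 > 9 → no swap
j=4: arr[4]=7 ≤ 9 → i=0, swap arr[0],arr[4] → [7,16,19,15,18,13,20,17,0,10,-3,9]
j=5: arr[5]=13 > 9 → no swap
j=6: arr[6]=20 > 9 → no swap
j=7: arr[7]=17 > 9 → no swap
j=8: arr[8]=0 ≤ 9 → i=1, swap arr[1],arr[8] → [7,0,19,15,18,13,20,17,16,10,-3,9]
j=9: arr[9]=10 > 9 → no swap
j=10: arr[10]=-3 ≤ 9 → i=2, swap arr[2],arr[10] → [7,0,-3,15,18,13,20,17,16,10,19,9]
final swap arr[3],arr[11] → [7,0,-3,9,18,13,20,17,16,10,19,15]; return 3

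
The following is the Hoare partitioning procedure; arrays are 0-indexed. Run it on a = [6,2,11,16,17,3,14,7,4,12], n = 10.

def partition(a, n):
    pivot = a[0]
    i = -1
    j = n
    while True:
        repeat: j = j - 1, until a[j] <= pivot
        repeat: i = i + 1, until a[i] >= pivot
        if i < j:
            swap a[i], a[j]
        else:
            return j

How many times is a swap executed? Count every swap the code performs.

pivot = a[0] = 6; i = -1, j = 10
j→8 (a[8]=4≤6), i→0 (a[0]=6≥6); i<j, swap → [4,2,11,16,17,3,14,7,6,12]
j→5 (a[5]=3≤6), i→2 (a[2]=11≥6); i<j, swap → [4,2,3,16,17,11,14,7,6,12]
j→2, i→3; i≥j, return j=2. a = [4,2,3,16,17,11,14,7,6,12]

2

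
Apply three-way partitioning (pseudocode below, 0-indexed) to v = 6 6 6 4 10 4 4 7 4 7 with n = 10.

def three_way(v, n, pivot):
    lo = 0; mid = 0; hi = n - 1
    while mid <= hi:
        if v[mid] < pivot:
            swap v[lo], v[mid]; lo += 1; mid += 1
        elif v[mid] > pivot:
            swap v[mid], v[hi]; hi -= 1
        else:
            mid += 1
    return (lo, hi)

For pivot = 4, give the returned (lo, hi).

(0, 3)

pivot = 4; lo=0, mid=0, hi=9
v[mid]=6>4: swap v[0],v[9]; hi=8 → 7 6 6 4 10 4 4 7 4 6
v[mid]=7>4: swap v[0],v[8]; hi=7 → 4 6 6 4 10 4 4 7 7 6
v[mid]=4=4: mid=1
v[mid]=6>4: swap v[1],v[7]; hi=6 → 4 7 6 4 10 4 4 6 7 6
v[mid]=7>4: swap v[1],v[6]; hi=5 → 4 4 6 4 10 4 7 6 7 6
v[mid]=4=4: mid=2
v[mid]=6>4: swap v[2],v[5]; hi=4 → 4 4 4 4 10 6 7 6 7 6
v[mid]=4=4: mid=3
v[mid]=4=4: mid=4
v[mid]=10>4: swap v[4],v[4]; hi=3 → 4 4 4 4 10 6 7 6 7 6
end: lo=0, hi=3; v = 4 4 4 4 10 6 7 6 7 6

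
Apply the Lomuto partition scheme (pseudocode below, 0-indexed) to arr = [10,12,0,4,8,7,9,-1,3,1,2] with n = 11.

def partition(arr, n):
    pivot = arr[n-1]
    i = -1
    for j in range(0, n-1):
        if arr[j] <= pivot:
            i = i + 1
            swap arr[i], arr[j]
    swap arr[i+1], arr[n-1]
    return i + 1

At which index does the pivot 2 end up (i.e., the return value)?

3

pivot = arr[10] = 2; i = -1
j=0: arr[0]=10 > 2 → no swap
j=1: arr[1]=12 > 2 → no swap
j=2: arr[2]=0 ≤ 2 → i=0, swap arr[0],arr[2] → [0,12,10,4,8,7,9,-1,3,1,2]
j=3: arr[3]=4 > 2 → no swap
j=4: arr[4]=8 > 2 → no swap
j=5: arr[5]=7 > 2 → no swap
j=6: arr[6]=9 > 2 → no swap
j=7: arr[7]=-1 ≤ 2 → i=1, swap arr[1],arr[7] → [0,-1,10,4,8,7,9,12,3,1,2]
j=8: arr[8]=3 > 2 → no swap
j=9: arr[9]=1 ≤ 2 → i=2, swap arr[2],arr[9] → [0,-1,1,4,8,7,9,12,3,10,2]
final swap arr[3],arr[10] → [0,-1,1,2,8,7,9,12,3,10,4]; return 3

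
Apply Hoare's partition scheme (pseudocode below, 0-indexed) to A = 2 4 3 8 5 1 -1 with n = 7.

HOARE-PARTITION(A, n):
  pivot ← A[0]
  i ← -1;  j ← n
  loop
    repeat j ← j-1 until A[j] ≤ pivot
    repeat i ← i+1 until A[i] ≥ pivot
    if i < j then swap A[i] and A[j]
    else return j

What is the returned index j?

1

pivot=2
j stops at 6 (-1), i stops at 0 (2); swap ⇒ -1 4 3 8 5 1 2
j stops at 5 (1), i stops at 1 (4); swap ⇒ -1 1 3 8 5 4 2
j stops at 1, i stops at 2; i≥j ⇒ return 1. A=-1 1 3 8 5 4 2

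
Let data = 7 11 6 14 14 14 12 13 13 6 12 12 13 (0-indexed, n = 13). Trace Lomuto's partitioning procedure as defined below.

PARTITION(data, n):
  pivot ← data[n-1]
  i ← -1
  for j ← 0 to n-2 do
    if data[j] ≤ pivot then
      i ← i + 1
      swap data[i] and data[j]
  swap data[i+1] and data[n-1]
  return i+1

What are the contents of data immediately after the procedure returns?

7 11 6 12 13 13 6 12 12 13 14 14 14

pivot=13, i=-1
j=0: 7≤13, i=0, swap(0,0) ⇒ 7 11 6 14 14 14 12 13 13 6 12 12 13
j=1: 11≤13, i=1, swap(1,1) ⇒ 7 11 6 14 14 14 12 13 13 6 12 12 13
j=2: 6≤13, i=2, swap(2,2) ⇒ 7 11 6 14 14 14 12 13 13 6 12 12 13
j=3: 14>13, skip
j=4: 14>13, skip
j=5: 14>13, skip
j=6: 12≤13, i=3, swap(3,6) ⇒ 7 11 6 12 14 14 14 13 13 6 12 12 13
j=7: 13≤13, i=4, swap(4,7) ⇒ 7 11 6 12 13 14 14 14 13 6 12 12 13
j=8: 13≤13, i=5, swap(5,8) ⇒ 7 11 6 12 13 13 14 14 14 6 12 12 13
j=9: 6≤13, i=6, swap(6,9) ⇒ 7 11 6 12 13 13 6 14 14 14 12 12 13
j=10: 12≤13, i=7, swap(7,10) ⇒ 7 11 6 12 13 13 6 12 14 14 14 12 13
j=11: 12≤13, i=8, swap(8,11) ⇒ 7 11 6 12 13 13 6 12 12 14 14 14 13
swap(9,12) ⇒ 7 11 6 12 13 13 6 12 12 13 14 14 14; return 9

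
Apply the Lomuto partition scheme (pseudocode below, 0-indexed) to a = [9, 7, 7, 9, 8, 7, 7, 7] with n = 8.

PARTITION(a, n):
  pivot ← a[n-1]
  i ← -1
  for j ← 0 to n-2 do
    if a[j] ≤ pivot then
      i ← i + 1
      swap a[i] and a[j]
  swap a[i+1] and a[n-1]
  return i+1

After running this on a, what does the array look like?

pivot = a[7] = 7; i = -1
j=0: a[0]=9 > 7 → no swap
j=1: a[1]=7 ≤ 7 → i=0, swap a[0],a[1] → [7, 9, 7, 9, 8, 7, 7, 7]
j=2: a[2]=7 ≤ 7 → i=1, swap a[1],a[2] → [7, 7, 9, 9, 8, 7, 7, 7]
j=3: a[3]=9 > 7 → no swap
j=4: a[4]=8 > 7 → no swap
j=5: a[5]=7 ≤ 7 → i=2, swap a[2],a[5] → [7, 7, 7, 9, 8, 9, 7, 7]
j=6: a[6]=7 ≤ 7 → i=3, swap a[3],a[6] → [7, 7, 7, 7, 8, 9, 9, 7]
final swap a[4],a[7] → [7, 7, 7, 7, 7, 9, 9, 8]; return 4

[7, 7, 7, 7, 7, 9, 9, 8]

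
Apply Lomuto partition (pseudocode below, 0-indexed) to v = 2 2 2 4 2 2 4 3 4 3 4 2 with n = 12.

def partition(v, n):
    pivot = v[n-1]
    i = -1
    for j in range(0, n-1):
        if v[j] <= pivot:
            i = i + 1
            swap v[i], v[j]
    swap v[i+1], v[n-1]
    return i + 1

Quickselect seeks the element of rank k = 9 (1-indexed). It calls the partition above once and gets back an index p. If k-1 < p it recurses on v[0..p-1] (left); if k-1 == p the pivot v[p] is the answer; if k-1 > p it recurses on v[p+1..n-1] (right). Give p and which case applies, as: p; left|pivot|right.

5; right

pivot=2, i=-1
j=0: 2≤2, i=0, swap(0,0) ⇒ 2 2 2 4 2 2 4 3 4 3 4 2
j=1: 2≤2, i=1, swap(1,1) ⇒ 2 2 2 4 2 2 4 3 4 3 4 2
j=2: 2≤2, i=2, swap(2,2) ⇒ 2 2 2 4 2 2 4 3 4 3 4 2
j=3: 4>2, skip
j=4: 2≤2, i=3, swap(3,4) ⇒ 2 2 2 2 4 2 4 3 4 3 4 2
j=5: 2≤2, i=4, swap(4,5) ⇒ 2 2 2 2 2 4 4 3 4 3 4 2
j=6: 4>2, skip
j=7: 3>2, skip
j=8: 4>2, skip
j=9: 3>2, skip
j=10: 4>2, skip
swap(5,11) ⇒ 2 2 2 2 2 2 4 3 4 3 4 4; return 5
p = 5; k-1 = 8 > 5 ⇒ right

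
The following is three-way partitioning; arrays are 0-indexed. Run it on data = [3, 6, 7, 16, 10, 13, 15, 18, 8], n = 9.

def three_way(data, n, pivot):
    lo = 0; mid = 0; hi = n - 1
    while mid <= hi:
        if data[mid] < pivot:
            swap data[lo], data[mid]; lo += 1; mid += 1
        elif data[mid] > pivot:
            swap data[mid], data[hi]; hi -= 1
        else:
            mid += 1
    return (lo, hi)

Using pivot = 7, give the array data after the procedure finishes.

pivot = 7; lo=0, mid=0, hi=8
data[mid]=3<7: swap data[0],data[0]; lo=1,mid=1 → [3, 6, 7, 16, 10, 13, 15, 18, 8]
data[mid]=6<7: swap data[1],data[1]; lo=2,mid=2 → [3, 6, 7, 16, 10, 13, 15, 18, 8]
data[mid]=7=7: mid=3
data[mid]=16>7: swap data[3],data[8]; hi=7 → [3, 6, 7, 8, 10, 13, 15, 18, 16]
data[mid]=8>7: swap data[3],data[7]; hi=6 → [3, 6, 7, 18, 10, 13, 15, 8, 16]
data[mid]=18>7: swap data[3],data[6]; hi=5 → [3, 6, 7, 15, 10, 13, 18, 8, 16]
data[mid]=15>7: swap data[3],data[5]; hi=4 → [3, 6, 7, 13, 10, 15, 18, 8, 16]
data[mid]=13>7: swap data[3],data[4]; hi=3 → [3, 6, 7, 10, 13, 15, 18, 8, 16]
data[mid]=10>7: swap data[3],data[3]; hi=2 → [3, 6, 7, 10, 13, 15, 18, 8, 16]
end: lo=2, hi=2; data = [3, 6, 7, 10, 13, 15, 18, 8, 16]

[3, 6, 7, 10, 13, 15, 18, 8, 16]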